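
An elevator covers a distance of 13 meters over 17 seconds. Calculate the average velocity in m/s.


Given: distance d = 13 m, time t = 17 s
Using v = d / t
v = 13 / 17
v = 13/17 m/s

13/17 m/s


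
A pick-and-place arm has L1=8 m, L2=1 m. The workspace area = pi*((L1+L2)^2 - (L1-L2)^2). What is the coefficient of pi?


Given: L1 = 8, L2 = 1
(L1+L2)^2 = (9)^2 = 81
(L1-L2)^2 = (7)^2 = 49
Difference = 81 - 49 = 32
This equals 4*L1*L2 = 4*8*1 = 32
Workspace area = 32*pi

32


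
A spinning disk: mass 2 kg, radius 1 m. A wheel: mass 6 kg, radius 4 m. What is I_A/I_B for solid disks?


Given: M1=2 kg, R1=1 m, M2=6 kg, R2=4 m
For a disk: I = (1/2)*M*R^2, so I_A/I_B = (M1*R1^2)/(M2*R2^2)
M1*R1^2 = 2*1 = 2
M2*R2^2 = 6*16 = 96
I_A/I_B = 2/96 = 1/48

1/48


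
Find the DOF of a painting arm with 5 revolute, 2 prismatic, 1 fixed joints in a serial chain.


Given: serial robot with 5 revolute, 2 prismatic, 1 fixed joints
DOF contribution per joint type: revolute=1, prismatic=1, spherical=3, fixed=0
DOF = 5*1 + 2*1 + 1*0
DOF = 7

7


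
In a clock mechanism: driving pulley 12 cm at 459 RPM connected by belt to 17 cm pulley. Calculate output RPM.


Given: D1 = 12 cm, w1 = 459 RPM, D2 = 17 cm
Using D1*w1 = D2*w2
w2 = D1*w1 / D2
w2 = 12*459 / 17
w2 = 5508 / 17
w2 = 324 RPM

324 RPM


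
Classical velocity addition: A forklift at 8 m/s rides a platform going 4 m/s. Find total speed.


Given: object velocity = 8 m/s, platform velocity = 4 m/s (same direction)
Using classical velocity addition: v_total = v_object + v_platform
v_total = 8 + 4
v_total = 12 m/s

12 m/s


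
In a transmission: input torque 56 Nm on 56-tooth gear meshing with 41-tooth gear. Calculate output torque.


Given: N1 = 56, N2 = 41, T1 = 56 Nm
Using T2/T1 = N2/N1
T2 = T1 * N2 / N1
T2 = 56 * 41 / 56
T2 = 2296 / 56
T2 = 41 Nm

41 Nm


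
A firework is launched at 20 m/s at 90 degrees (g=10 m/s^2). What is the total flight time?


Given: v0 = 20 m/s, theta = 90 deg, g = 10 m/s^2
sin(90) = 1
Using T = 2*v0*sin(theta) / g
T = 2*20*1 / 10
T = 40 / 10
T = 4 s

4 s


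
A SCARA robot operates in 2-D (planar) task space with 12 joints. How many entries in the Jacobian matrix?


Given: task space dimension = 2, joints = 12
Jacobian is a 2 x 12 matrix
Total entries = rows * columns
Total = 2 * 12
Total = 24

24


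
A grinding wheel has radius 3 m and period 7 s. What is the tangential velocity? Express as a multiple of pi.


Given: radius r = 3 m, period T = 7 s
Using v = 2*pi*r / T
v = 2*pi*3 / 7
v = 6*pi / 7
v = 6/7*pi m/s

6/7*pi m/s


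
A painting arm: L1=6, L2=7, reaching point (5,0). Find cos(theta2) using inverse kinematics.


Given: L1 = 6, L2 = 7, target (x, y) = (5, 0)
Using cos(theta2) = (x^2 + y^2 - L1^2 - L2^2) / (2*L1*L2)
x^2 + y^2 = 5^2 + 0 = 25
L1^2 + L2^2 = 36 + 49 = 85
Numerator = 25 - 85 = -60
Denominator = 2*6*7 = 84
cos(theta2) = -60/84 = -5/7

-5/7


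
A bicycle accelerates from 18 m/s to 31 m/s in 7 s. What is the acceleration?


Given: initial velocity v0 = 18 m/s, final velocity v = 31 m/s, time t = 7 s
Using a = (v - v0) / t
a = (31 - 18) / 7
a = 13 / 7
a = 13/7 m/s^2

13/7 m/s^2


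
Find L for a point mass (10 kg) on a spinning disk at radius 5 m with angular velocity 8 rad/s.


Given: m = 10 kg, r = 5 m, omega = 8 rad/s
For a point mass: I = m*r^2
I = 10*5^2 = 10*25 = 250
L = I*omega = 250*8
L = 2000 kg*m^2/s

2000 kg*m^2/s


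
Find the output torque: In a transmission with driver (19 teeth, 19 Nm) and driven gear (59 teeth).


Given: N1 = 19, N2 = 59, T1 = 19 Nm
Using T2/T1 = N2/N1
T2 = T1 * N2 / N1
T2 = 19 * 59 / 19
T2 = 1121 / 19
T2 = 59 Nm

59 Nm


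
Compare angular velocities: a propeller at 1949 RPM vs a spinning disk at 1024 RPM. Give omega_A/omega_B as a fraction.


Given: RPM_A = 1949, RPM_B = 1024
omega = 2*pi*RPM/60, so omega_A/omega_B = RPM_A / RPM_B
omega_A/omega_B = 1949 / 1024
omega_A/omega_B = 1949/1024

1949/1024


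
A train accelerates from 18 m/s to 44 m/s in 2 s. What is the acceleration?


Given: initial velocity v0 = 18 m/s, final velocity v = 44 m/s, time t = 2 s
Using a = (v - v0) / t
a = (44 - 18) / 2
a = 26 / 2
a = 13 m/s^2

13 m/s^2


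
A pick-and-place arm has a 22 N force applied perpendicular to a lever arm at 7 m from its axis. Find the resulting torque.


Given: F = 22 N, r = 7 m, angle = 90 deg (perpendicular)
Using tau = F * r * sin(90)
sin(90) = 1
tau = 22 * 7 * 1
tau = 154 Nm

154 Nm


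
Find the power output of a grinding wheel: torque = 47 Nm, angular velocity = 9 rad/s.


Given: tau = 47 Nm, omega = 9 rad/s
Using P = tau * omega
P = 47 * 9
P = 423 W

423 W


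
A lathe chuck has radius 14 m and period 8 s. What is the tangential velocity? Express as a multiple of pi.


Given: radius r = 14 m, period T = 8 s
Using v = 2*pi*r / T
v = 2*pi*14 / 8
v = 28*pi / 8
v = 7/2*pi m/s

7/2*pi m/s


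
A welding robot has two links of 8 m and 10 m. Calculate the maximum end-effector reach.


Given: L1 = 8 m, L2 = 10 m
For a 2-link planar arm, max reach = L1 + L2 (fully extended)
Max reach = 8 + 10
Max reach = 18 m

18 m


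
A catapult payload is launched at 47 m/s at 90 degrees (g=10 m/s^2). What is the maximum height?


Given: v0 = 47 m/s, theta = 90 deg, g = 10 m/s^2
sin^2(90) = 1
Using H = v0^2 * sin^2(theta) / (2*g)
H = 47^2 * 1 / (2*10)
H = 2209 * 1 / 20
H = 2209 / 20
H = 2209/20 m

2209/20 m


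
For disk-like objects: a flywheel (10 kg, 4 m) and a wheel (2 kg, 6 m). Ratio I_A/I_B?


Given: M1=10 kg, R1=4 m, M2=2 kg, R2=6 m
For a disk: I = (1/2)*M*R^2, so I_A/I_B = (M1*R1^2)/(M2*R2^2)
M1*R1^2 = 10*16 = 160
M2*R2^2 = 2*36 = 72
I_A/I_B = 160/72 = 20/9

20/9


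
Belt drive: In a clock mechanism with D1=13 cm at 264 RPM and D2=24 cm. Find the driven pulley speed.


Given: D1 = 13 cm, w1 = 264 RPM, D2 = 24 cm
Using D1*w1 = D2*w2
w2 = D1*w1 / D2
w2 = 13*264 / 24
w2 = 3432 / 24
w2 = 143 RPM

143 RPM


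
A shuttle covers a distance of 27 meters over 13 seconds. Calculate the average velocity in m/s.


Given: distance d = 27 m, time t = 13 s
Using v = d / t
v = 27 / 13
v = 27/13 m/s

27/13 m/s


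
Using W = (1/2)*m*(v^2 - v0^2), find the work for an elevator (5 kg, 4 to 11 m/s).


Given: m = 5 kg, v0 = 4 m/s, v = 11 m/s
Using W = (1/2)*m*(v^2 - v0^2)
v^2 = 11^2 = 121
v0^2 = 4^2 = 16
v^2 - v0^2 = 121 - 16 = 105
W = (1/2)*5*105 = 525/2 J

525/2 J


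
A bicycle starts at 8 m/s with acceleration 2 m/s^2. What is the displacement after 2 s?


Given: v0 = 8 m/s, a = 2 m/s^2, t = 2 s
Using s = v0*t + (1/2)*a*t^2
s = 8*2 + (1/2)*2*2^2
s = 16 + (1/2)*8
s = 16 + 4
s = 20

20 m


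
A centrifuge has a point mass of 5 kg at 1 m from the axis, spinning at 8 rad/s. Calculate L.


Given: m = 5 kg, r = 1 m, omega = 8 rad/s
For a point mass: I = m*r^2
I = 5*1^2 = 5*1 = 5
L = I*omega = 5*8
L = 40 kg*m^2/s

40 kg*m^2/s


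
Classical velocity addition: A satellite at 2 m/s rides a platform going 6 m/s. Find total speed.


Given: object velocity = 2 m/s, platform velocity = 6 m/s (same direction)
Using classical velocity addition: v_total = v_object + v_platform
v_total = 2 + 6
v_total = 8 m/s

8 m/s


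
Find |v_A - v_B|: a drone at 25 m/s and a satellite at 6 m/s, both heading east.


Given: v_A = 25 m/s east, v_B = 6 m/s east
Both move in the same direction; relative speed = |v_A - v_B|
|25 - 6| = |19|
= 19 m/s

19 m/s


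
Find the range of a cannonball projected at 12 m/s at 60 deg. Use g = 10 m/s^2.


Given: v0 = 12 m/s, theta = 60 deg, g = 10 m/s^2
sin(2*60) = sin(120) = sqrt(3)/2
Using R = v0^2 * sin(2*theta) / g
R = 12^2 * (sqrt(3)/2) / 10
R = 144 * sqrt(3) / 20
R = 36/5*sqrt(3) m

36/5*sqrt(3) m


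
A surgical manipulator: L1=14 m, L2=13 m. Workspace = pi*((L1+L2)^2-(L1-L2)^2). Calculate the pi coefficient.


Given: L1 = 14, L2 = 13
(L1+L2)^2 = (27)^2 = 729
(L1-L2)^2 = (1)^2 = 1
Difference = 729 - 1 = 728
This equals 4*L1*L2 = 4*14*13 = 728
Workspace area = 728*pi

728


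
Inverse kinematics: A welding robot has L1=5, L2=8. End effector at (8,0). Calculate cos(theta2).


Given: L1 = 5, L2 = 8, target (x, y) = (8, 0)
Using cos(theta2) = (x^2 + y^2 - L1^2 - L2^2) / (2*L1*L2)
x^2 + y^2 = 8^2 + 0 = 64
L1^2 + L2^2 = 25 + 64 = 89
Numerator = 64 - 89 = -25
Denominator = 2*5*8 = 80
cos(theta2) = -25/80 = -5/16

-5/16


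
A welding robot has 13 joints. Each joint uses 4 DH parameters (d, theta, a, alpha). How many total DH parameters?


Given: 13 joints, 4 DH parameters per joint (d, theta, a, alpha)
Total DH parameters = number_of_joints * 4
Total = 13 * 4
Total = 52

52


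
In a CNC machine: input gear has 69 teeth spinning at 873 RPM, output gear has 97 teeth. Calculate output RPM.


Given: N1 = 69 teeth, w1 = 873 RPM, N2 = 97 teeth
Using N1*w1 = N2*w2
w2 = N1*w1 / N2
w2 = 69*873 / 97
w2 = 60237 / 97
w2 = 621 RPM

621 RPM


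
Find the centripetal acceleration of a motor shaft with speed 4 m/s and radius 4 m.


Given: v = 4 m/s, r = 4 m
Using a_c = v^2 / r
a_c = 4^2 / 4
a_c = 16 / 4
a_c = 4 m/s^2

4 m/s^2


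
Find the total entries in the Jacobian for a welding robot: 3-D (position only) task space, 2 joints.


Given: task space dimension = 3, joints = 2
Jacobian is a 3 x 2 matrix
Total entries = rows * columns
Total = 3 * 2
Total = 6

6


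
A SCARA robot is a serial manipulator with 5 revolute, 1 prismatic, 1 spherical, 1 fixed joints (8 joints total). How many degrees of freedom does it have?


Given: serial robot with 5 revolute, 1 prismatic, 1 spherical, 1 fixed joints
DOF contribution per joint type: revolute=1, prismatic=1, spherical=3, fixed=0
DOF = 5*1 + 1*1 + 1*3 + 1*0
DOF = 9

9


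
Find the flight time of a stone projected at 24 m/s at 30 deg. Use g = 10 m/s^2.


Given: v0 = 24 m/s, theta = 30 deg, g = 10 m/s^2
sin(30) = 1/2
Using T = 2*v0*sin(theta) / g
T = 2*24*1/2 / 10
T = 24 / 10
T = 12/5 s

12/5 s


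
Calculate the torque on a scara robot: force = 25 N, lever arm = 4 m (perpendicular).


Given: F = 25 N, r = 4 m, angle = 90 deg (perpendicular)
Using tau = F * r * sin(90)
sin(90) = 1
tau = 25 * 4 * 1
tau = 100 Nm

100 Nm


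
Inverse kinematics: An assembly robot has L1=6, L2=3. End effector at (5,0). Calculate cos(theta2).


Given: L1 = 6, L2 = 3, target (x, y) = (5, 0)
Using cos(theta2) = (x^2 + y^2 - L1^2 - L2^2) / (2*L1*L2)
x^2 + y^2 = 5^2 + 0 = 25
L1^2 + L2^2 = 36 + 9 = 45
Numerator = 25 - 45 = -20
Denominator = 2*6*3 = 36
cos(theta2) = -20/36 = -5/9

-5/9


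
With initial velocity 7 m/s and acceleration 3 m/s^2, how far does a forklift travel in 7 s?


Given: v0 = 7 m/s, a = 3 m/s^2, t = 7 s
Using s = v0*t + (1/2)*a*t^2
s = 7*7 + (1/2)*3*7^2
s = 49 + (1/2)*147
s = 49 + 147/2
s = 245/2

245/2 m


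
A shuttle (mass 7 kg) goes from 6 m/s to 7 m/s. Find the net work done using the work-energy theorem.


Given: m = 7 kg, v0 = 6 m/s, v = 7 m/s
Using W = (1/2)*m*(v^2 - v0^2)
v^2 = 7^2 = 49
v0^2 = 6^2 = 36
v^2 - v0^2 = 49 - 36 = 13
W = (1/2)*7*13 = 91/2 J

91/2 J


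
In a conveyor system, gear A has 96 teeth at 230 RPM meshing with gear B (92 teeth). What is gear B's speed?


Given: N1 = 96 teeth, w1 = 230 RPM, N2 = 92 teeth
Using N1*w1 = N2*w2
w2 = N1*w1 / N2
w2 = 96*230 / 92
w2 = 22080 / 92
w2 = 240 RPM

240 RPM


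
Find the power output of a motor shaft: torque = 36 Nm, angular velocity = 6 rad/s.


Given: tau = 36 Nm, omega = 6 rad/s
Using P = tau * omega
P = 36 * 6
P = 216 W

216 W


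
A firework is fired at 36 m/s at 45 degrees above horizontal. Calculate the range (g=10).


Given: v0 = 36 m/s, theta = 45 deg, g = 10 m/s^2
sin(2*45) = sin(90) = 1
Using R = v0^2 * sin(2*theta) / g
R = 36^2 * 1 / 10
R = 1296 / 10
R = 648/5 m

648/5 m


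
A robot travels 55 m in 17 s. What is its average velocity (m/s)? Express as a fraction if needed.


Given: distance d = 55 m, time t = 17 s
Using v = d / t
v = 55 / 17
v = 55/17 m/s

55/17 m/s


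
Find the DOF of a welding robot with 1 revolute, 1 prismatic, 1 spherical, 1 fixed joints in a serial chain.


Given: serial robot with 1 revolute, 1 prismatic, 1 spherical, 1 fixed joints
DOF contribution per joint type: revolute=1, prismatic=1, spherical=3, fixed=0
DOF = 1*1 + 1*1 + 1*3 + 1*0
DOF = 5

5


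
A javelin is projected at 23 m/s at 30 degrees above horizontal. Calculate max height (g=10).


Given: v0 = 23 m/s, theta = 30 deg, g = 10 m/s^2
sin^2(30) = 1/4
Using H = v0^2 * sin^2(theta) / (2*g)
H = 23^2 * 1/4 / (2*10)
H = 529 * 1/4 / 20
H = 529/4 / 20
H = 529/80 m

529/80 m


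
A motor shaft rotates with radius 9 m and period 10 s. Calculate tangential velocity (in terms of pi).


Given: radius r = 9 m, period T = 10 s
Using v = 2*pi*r / T
v = 2*pi*9 / 10
v = 18*pi / 10
v = 9/5*pi m/s

9/5*pi m/s


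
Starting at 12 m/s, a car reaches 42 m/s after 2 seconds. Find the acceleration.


Given: initial velocity v0 = 12 m/s, final velocity v = 42 m/s, time t = 2 s
Using a = (v - v0) / t
a = (42 - 12) / 2
a = 30 / 2
a = 15 m/s^2

15 m/s^2


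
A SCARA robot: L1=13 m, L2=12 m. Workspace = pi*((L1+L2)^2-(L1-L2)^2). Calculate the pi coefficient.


Given: L1 = 13, L2 = 12
(L1+L2)^2 = (25)^2 = 625
(L1-L2)^2 = (1)^2 = 1
Difference = 625 - 1 = 624
This equals 4*L1*L2 = 4*13*12 = 624
Workspace area = 624*pi

624


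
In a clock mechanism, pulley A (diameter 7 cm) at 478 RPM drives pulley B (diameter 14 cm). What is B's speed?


Given: D1 = 7 cm, w1 = 478 RPM, D2 = 14 cm
Using D1*w1 = D2*w2
w2 = D1*w1 / D2
w2 = 7*478 / 14
w2 = 3346 / 14
w2 = 239 RPM

239 RPM


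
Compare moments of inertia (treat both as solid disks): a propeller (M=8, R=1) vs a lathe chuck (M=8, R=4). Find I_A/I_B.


Given: M1=8 kg, R1=1 m, M2=8 kg, R2=4 m
For a disk: I = (1/2)*M*R^2, so I_A/I_B = (M1*R1^2)/(M2*R2^2)
M1*R1^2 = 8*1 = 8
M2*R2^2 = 8*16 = 128
I_A/I_B = 8/128 = 1/16

1/16


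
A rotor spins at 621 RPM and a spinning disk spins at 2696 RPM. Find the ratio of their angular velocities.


Given: RPM_A = 621, RPM_B = 2696
omega = 2*pi*RPM/60, so omega_A/omega_B = RPM_A / RPM_B
omega_A/omega_B = 621 / 2696
omega_A/omega_B = 621/2696

621/2696


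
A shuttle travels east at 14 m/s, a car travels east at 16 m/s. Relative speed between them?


Given: v_A = 14 m/s east, v_B = 16 m/s east
Both move in the same direction; relative speed = |v_A - v_B|
|14 - 16| = |-2|
= 2 m/s

2 m/s


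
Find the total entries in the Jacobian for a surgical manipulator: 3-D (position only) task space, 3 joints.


Given: task space dimension = 3, joints = 3
Jacobian is a 3 x 3 matrix
Total entries = rows * columns
Total = 3 * 3
Total = 9

9


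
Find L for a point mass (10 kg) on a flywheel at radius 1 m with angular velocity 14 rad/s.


Given: m = 10 kg, r = 1 m, omega = 14 rad/s
For a point mass: I = m*r^2
I = 10*1^2 = 10*1 = 10
L = I*omega = 10*14
L = 140 kg*m^2/s

140 kg*m^2/s


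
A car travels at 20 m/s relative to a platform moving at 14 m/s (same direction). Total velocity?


Given: object velocity = 20 m/s, platform velocity = 14 m/s (same direction)
Using classical velocity addition: v_total = v_object + v_platform
v_total = 20 + 14
v_total = 34 m/s

34 m/s


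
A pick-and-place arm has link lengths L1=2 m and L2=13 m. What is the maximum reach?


Given: L1 = 2 m, L2 = 13 m
For a 2-link planar arm, max reach = L1 + L2 (fully extended)
Max reach = 2 + 13
Max reach = 15 m

15 m


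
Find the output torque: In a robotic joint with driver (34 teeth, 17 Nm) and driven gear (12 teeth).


Given: N1 = 34, N2 = 12, T1 = 17 Nm
Using T2/T1 = N2/N1
T2 = T1 * N2 / N1
T2 = 17 * 12 / 34
T2 = 204 / 34
T2 = 6 Nm

6 Nm


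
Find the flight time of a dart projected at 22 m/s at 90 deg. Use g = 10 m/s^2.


Given: v0 = 22 m/s, theta = 90 deg, g = 10 m/s^2
sin(90) = 1
Using T = 2*v0*sin(theta) / g
T = 2*22*1 / 10
T = 44 / 10
T = 22/5 s

22/5 s


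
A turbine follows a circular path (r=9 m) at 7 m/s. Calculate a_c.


Given: v = 7 m/s, r = 9 m
Using a_c = v^2 / r
a_c = 7^2 / 9
a_c = 49 / 9
a_c = 49/9 m/s^2

49/9 m/s^2


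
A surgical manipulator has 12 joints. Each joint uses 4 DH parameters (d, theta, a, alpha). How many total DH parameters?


Given: 12 joints, 4 DH parameters per joint (d, theta, a, alpha)
Total DH parameters = number_of_joints * 4
Total = 12 * 4
Total = 48

48


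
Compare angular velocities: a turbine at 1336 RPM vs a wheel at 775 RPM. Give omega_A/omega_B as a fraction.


Given: RPM_A = 1336, RPM_B = 775
omega = 2*pi*RPM/60, so omega_A/omega_B = RPM_A / RPM_B
omega_A/omega_B = 1336 / 775
omega_A/omega_B = 1336/775

1336/775


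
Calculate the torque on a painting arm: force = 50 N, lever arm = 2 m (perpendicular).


Given: F = 50 N, r = 2 m, angle = 90 deg (perpendicular)
Using tau = F * r * sin(90)
sin(90) = 1
tau = 50 * 2 * 1
tau = 100 Nm

100 Nm


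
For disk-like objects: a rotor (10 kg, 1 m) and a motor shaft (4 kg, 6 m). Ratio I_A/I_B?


Given: M1=10 kg, R1=1 m, M2=4 kg, R2=6 m
For a disk: I = (1/2)*M*R^2, so I_A/I_B = (M1*R1^2)/(M2*R2^2)
M1*R1^2 = 10*1 = 10
M2*R2^2 = 4*36 = 144
I_A/I_B = 10/144 = 5/72

5/72


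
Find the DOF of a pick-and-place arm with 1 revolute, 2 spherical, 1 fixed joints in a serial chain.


Given: serial robot with 1 revolute, 2 spherical, 1 fixed joints
DOF contribution per joint type: revolute=1, prismatic=1, spherical=3, fixed=0
DOF = 1*1 + 2*3 + 1*0
DOF = 7

7


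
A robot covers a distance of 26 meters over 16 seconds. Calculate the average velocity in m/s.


Given: distance d = 26 m, time t = 16 s
Using v = d / t
v = 26 / 16
v = 13/8 m/s

13/8 m/s


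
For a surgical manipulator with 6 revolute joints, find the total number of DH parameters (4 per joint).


Given: 6 joints, 4 DH parameters per joint (d, theta, a, alpha)
Total DH parameters = number_of_joints * 4
Total = 6 * 4
Total = 24

24


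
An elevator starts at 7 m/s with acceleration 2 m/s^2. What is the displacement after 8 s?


Given: v0 = 7 m/s, a = 2 m/s^2, t = 8 s
Using s = v0*t + (1/2)*a*t^2
s = 7*8 + (1/2)*2*8^2
s = 56 + (1/2)*128
s = 56 + 64
s = 120

120 m


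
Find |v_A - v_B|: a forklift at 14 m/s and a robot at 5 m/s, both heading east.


Given: v_A = 14 m/s east, v_B = 5 m/s east
Both move in the same direction; relative speed = |v_A - v_B|
|14 - 5| = |9|
= 9 m/s

9 m/s


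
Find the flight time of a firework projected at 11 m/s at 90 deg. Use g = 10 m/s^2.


Given: v0 = 11 m/s, theta = 90 deg, g = 10 m/s^2
sin(90) = 1
Using T = 2*v0*sin(theta) / g
T = 2*11*1 / 10
T = 22 / 10
T = 11/5 s

11/5 s


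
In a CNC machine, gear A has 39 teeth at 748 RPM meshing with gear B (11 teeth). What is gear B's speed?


Given: N1 = 39 teeth, w1 = 748 RPM, N2 = 11 teeth
Using N1*w1 = N2*w2
w2 = N1*w1 / N2
w2 = 39*748 / 11
w2 = 29172 / 11
w2 = 2652 RPM

2652 RPM


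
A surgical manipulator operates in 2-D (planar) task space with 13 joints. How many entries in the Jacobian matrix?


Given: task space dimension = 2, joints = 13
Jacobian is a 2 x 13 matrix
Total entries = rows * columns
Total = 2 * 13
Total = 26

26


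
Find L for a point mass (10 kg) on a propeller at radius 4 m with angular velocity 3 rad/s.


Given: m = 10 kg, r = 4 m, omega = 3 rad/s
For a point mass: I = m*r^2
I = 10*4^2 = 10*16 = 160
L = I*omega = 160*3
L = 480 kg*m^2/s

480 kg*m^2/s


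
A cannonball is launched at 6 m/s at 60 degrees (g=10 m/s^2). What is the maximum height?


Given: v0 = 6 m/s, theta = 60 deg, g = 10 m/s^2
sin^2(60) = 3/4
Using H = v0^2 * sin^2(theta) / (2*g)
H = 6^2 * 3/4 / (2*10)
H = 36 * 3/4 / 20
H = 27 / 20
H = 27/20 m

27/20 m


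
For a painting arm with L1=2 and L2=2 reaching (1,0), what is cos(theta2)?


Given: L1 = 2, L2 = 2, target (x, y) = (1, 0)
Using cos(theta2) = (x^2 + y^2 - L1^2 - L2^2) / (2*L1*L2)
x^2 + y^2 = 1^2 + 0 = 1
L1^2 + L2^2 = 4 + 4 = 8
Numerator = 1 - 8 = -7
Denominator = 2*2*2 = 8
cos(theta2) = -7/8 = -7/8

-7/8


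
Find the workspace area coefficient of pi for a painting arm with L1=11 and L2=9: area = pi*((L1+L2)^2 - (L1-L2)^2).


Given: L1 = 11, L2 = 9
(L1+L2)^2 = (20)^2 = 400
(L1-L2)^2 = (2)^2 = 4
Difference = 400 - 4 = 396
This equals 4*L1*L2 = 4*11*9 = 396
Workspace area = 396*pi

396


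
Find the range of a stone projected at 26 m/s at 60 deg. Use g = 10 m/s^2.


Given: v0 = 26 m/s, theta = 60 deg, g = 10 m/s^2
sin(2*60) = sin(120) = sqrt(3)/2
Using R = v0^2 * sin(2*theta) / g
R = 26^2 * (sqrt(3)/2) / 10
R = 676 * sqrt(3) / 20
R = 169/5*sqrt(3) m

169/5*sqrt(3) m


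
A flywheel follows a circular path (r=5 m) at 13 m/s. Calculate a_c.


Given: v = 13 m/s, r = 5 m
Using a_c = v^2 / r
a_c = 13^2 / 5
a_c = 169 / 5
a_c = 169/5 m/s^2

169/5 m/s^2


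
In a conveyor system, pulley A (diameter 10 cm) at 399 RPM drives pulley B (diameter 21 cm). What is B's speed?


Given: D1 = 10 cm, w1 = 399 RPM, D2 = 21 cm
Using D1*w1 = D2*w2
w2 = D1*w1 / D2
w2 = 10*399 / 21
w2 = 3990 / 21
w2 = 190 RPM

190 RPM


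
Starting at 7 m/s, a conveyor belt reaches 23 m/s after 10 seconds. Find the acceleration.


Given: initial velocity v0 = 7 m/s, final velocity v = 23 m/s, time t = 10 s
Using a = (v - v0) / t
a = (23 - 7) / 10
a = 16 / 10
a = 8/5 m/s^2

8/5 m/s^2


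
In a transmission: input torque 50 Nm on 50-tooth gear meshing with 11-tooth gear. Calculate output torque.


Given: N1 = 50, N2 = 11, T1 = 50 Nm
Using T2/T1 = N2/N1
T2 = T1 * N2 / N1
T2 = 50 * 11 / 50
T2 = 550 / 50
T2 = 11 Nm

11 Nm


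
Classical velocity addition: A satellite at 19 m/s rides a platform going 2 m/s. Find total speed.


Given: object velocity = 19 m/s, platform velocity = 2 m/s (same direction)
Using classical velocity addition: v_total = v_object + v_platform
v_total = 19 + 2
v_total = 21 m/s

21 m/s


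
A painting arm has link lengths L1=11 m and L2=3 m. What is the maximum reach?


Given: L1 = 11 m, L2 = 3 m
For a 2-link planar arm, max reach = L1 + L2 (fully extended)
Max reach = 11 + 3
Max reach = 14 m

14 m


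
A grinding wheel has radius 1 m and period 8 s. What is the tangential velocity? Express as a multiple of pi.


Given: radius r = 1 m, period T = 8 s
Using v = 2*pi*r / T
v = 2*pi*1 / 8
v = 2*pi / 8
v = 1/4*pi m/s

1/4*pi m/s


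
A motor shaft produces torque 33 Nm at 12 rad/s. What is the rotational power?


Given: tau = 33 Nm, omega = 12 rad/s
Using P = tau * omega
P = 33 * 12
P = 396 W

396 W


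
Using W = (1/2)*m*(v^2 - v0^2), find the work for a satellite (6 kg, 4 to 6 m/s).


Given: m = 6 kg, v0 = 4 m/s, v = 6 m/s
Using W = (1/2)*m*(v^2 - v0^2)
v^2 = 6^2 = 36
v0^2 = 4^2 = 16
v^2 - v0^2 = 36 - 16 = 20
W = (1/2)*6*20 = 60 J

60 J


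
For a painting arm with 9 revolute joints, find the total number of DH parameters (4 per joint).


Given: 9 joints, 4 DH parameters per joint (d, theta, a, alpha)
Total DH parameters = number_of_joints * 4
Total = 9 * 4
Total = 36

36


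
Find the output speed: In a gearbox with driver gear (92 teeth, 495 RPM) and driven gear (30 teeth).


Given: N1 = 92 teeth, w1 = 495 RPM, N2 = 30 teeth
Using N1*w1 = N2*w2
w2 = N1*w1 / N2
w2 = 92*495 / 30
w2 = 45540 / 30
w2 = 1518 RPM

1518 RPM


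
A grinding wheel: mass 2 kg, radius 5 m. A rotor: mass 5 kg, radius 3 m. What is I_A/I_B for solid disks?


Given: M1=2 kg, R1=5 m, M2=5 kg, R2=3 m
For a disk: I = (1/2)*M*R^2, so I_A/I_B = (M1*R1^2)/(M2*R2^2)
M1*R1^2 = 2*25 = 50
M2*R2^2 = 5*9 = 45
I_A/I_B = 50/45 = 10/9

10/9


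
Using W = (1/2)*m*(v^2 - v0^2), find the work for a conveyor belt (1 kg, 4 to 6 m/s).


Given: m = 1 kg, v0 = 4 m/s, v = 6 m/s
Using W = (1/2)*m*(v^2 - v0^2)
v^2 = 6^2 = 36
v0^2 = 4^2 = 16
v^2 - v0^2 = 36 - 16 = 20
W = (1/2)*1*20 = 10 J

10 J


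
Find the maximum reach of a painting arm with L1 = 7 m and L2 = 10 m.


Given: L1 = 7 m, L2 = 10 m
For a 2-link planar arm, max reach = L1 + L2 (fully extended)
Max reach = 7 + 10
Max reach = 17 m

17 m


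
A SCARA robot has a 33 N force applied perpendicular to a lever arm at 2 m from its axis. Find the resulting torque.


Given: F = 33 N, r = 2 m, angle = 90 deg (perpendicular)
Using tau = F * r * sin(90)
sin(90) = 1
tau = 33 * 2 * 1
tau = 66 Nm

66 Nm


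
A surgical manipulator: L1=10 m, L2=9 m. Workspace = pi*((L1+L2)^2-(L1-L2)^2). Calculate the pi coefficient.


Given: L1 = 10, L2 = 9
(L1+L2)^2 = (19)^2 = 361
(L1-L2)^2 = (1)^2 = 1
Difference = 361 - 1 = 360
This equals 4*L1*L2 = 4*10*9 = 360
Workspace area = 360*pi

360


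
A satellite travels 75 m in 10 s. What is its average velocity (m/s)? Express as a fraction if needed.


Given: distance d = 75 m, time t = 10 s
Using v = d / t
v = 75 / 10
v = 15/2 m/s

15/2 m/s


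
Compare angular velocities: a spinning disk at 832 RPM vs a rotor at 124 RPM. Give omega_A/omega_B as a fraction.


Given: RPM_A = 832, RPM_B = 124
omega = 2*pi*RPM/60, so omega_A/omega_B = RPM_A / RPM_B
omega_A/omega_B = 832 / 124
omega_A/omega_B = 208/31

208/31


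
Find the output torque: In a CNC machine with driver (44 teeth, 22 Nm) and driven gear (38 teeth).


Given: N1 = 44, N2 = 38, T1 = 22 Nm
Using T2/T1 = N2/N1
T2 = T1 * N2 / N1
T2 = 22 * 38 / 44
T2 = 836 / 44
T2 = 19 Nm

19 Nm


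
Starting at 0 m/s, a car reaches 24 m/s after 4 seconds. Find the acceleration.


Given: initial velocity v0 = 0 m/s, final velocity v = 24 m/s, time t = 4 s
Using a = (v - v0) / t
a = (24 - 0) / 4
a = 24 / 4
a = 6 m/s^2

6 m/s^2


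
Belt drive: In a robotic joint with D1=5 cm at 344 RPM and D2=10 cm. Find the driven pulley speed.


Given: D1 = 5 cm, w1 = 344 RPM, D2 = 10 cm
Using D1*w1 = D2*w2
w2 = D1*w1 / D2
w2 = 5*344 / 10
w2 = 1720 / 10
w2 = 172 RPM

172 RPM


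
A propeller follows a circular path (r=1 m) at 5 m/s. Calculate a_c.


Given: v = 5 m/s, r = 1 m
Using a_c = v^2 / r
a_c = 5^2 / 1
a_c = 25 / 1
a_c = 25 m/s^2

25 m/s^2


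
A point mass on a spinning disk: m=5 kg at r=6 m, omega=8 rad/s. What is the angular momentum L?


Given: m = 5 kg, r = 6 m, omega = 8 rad/s
For a point mass: I = m*r^2
I = 5*6^2 = 5*36 = 180
L = I*omega = 180*8
L = 1440 kg*m^2/s

1440 kg*m^2/s


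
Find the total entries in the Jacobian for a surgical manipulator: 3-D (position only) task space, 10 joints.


Given: task space dimension = 3, joints = 10
Jacobian is a 3 x 10 matrix
Total entries = rows * columns
Total = 3 * 10
Total = 30

30


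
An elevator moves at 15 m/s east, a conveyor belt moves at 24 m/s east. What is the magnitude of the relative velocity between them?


Given: v_A = 15 m/s east, v_B = 24 m/s east
Both move in the same direction; relative speed = |v_A - v_B|
|15 - 24| = |-9|
= 9 m/s

9 m/s


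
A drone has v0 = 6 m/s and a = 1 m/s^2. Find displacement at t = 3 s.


Given: v0 = 6 m/s, a = 1 m/s^2, t = 3 s
Using s = v0*t + (1/2)*a*t^2
s = 6*3 + (1/2)*1*3^2
s = 18 + (1/2)*9
s = 18 + 9/2
s = 45/2

45/2 m


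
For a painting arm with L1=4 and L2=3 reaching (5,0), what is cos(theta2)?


Given: L1 = 4, L2 = 3, target (x, y) = (5, 0)
Using cos(theta2) = (x^2 + y^2 - L1^2 - L2^2) / (2*L1*L2)
x^2 + y^2 = 5^2 + 0 = 25
L1^2 + L2^2 = 16 + 9 = 25
Numerator = 25 - 25 = 0
Denominator = 2*4*3 = 24
cos(theta2) = 0/24 = 0

0


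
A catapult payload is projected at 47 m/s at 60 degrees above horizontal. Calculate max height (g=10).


Given: v0 = 47 m/s, theta = 60 deg, g = 10 m/s^2
sin^2(60) = 3/4
Using H = v0^2 * sin^2(theta) / (2*g)
H = 47^2 * 3/4 / (2*10)
H = 2209 * 3/4 / 20
H = 6627/4 / 20
H = 6627/80 m

6627/80 m


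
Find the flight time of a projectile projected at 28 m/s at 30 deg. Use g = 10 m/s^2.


Given: v0 = 28 m/s, theta = 30 deg, g = 10 m/s^2
sin(30) = 1/2
Using T = 2*v0*sin(theta) / g
T = 2*28*1/2 / 10
T = 28 / 10
T = 14/5 s

14/5 s


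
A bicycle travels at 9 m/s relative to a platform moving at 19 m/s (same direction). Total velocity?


Given: object velocity = 9 m/s, platform velocity = 19 m/s (same direction)
Using classical velocity addition: v_total = v_object + v_platform
v_total = 9 + 19
v_total = 28 m/s

28 m/s


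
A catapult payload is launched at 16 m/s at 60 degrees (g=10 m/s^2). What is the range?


Given: v0 = 16 m/s, theta = 60 deg, g = 10 m/s^2
sin(2*60) = sin(120) = sqrt(3)/2
Using R = v0^2 * sin(2*theta) / g
R = 16^2 * (sqrt(3)/2) / 10
R = 256 * sqrt(3) / 20
R = 64/5*sqrt(3) m

64/5*sqrt(3) m


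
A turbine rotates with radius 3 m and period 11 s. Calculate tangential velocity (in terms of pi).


Given: radius r = 3 m, period T = 11 s
Using v = 2*pi*r / T
v = 2*pi*3 / 11
v = 6*pi / 11
v = 6/11*pi m/s

6/11*pi m/s


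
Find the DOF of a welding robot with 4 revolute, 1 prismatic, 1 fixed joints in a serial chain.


Given: serial robot with 4 revolute, 1 prismatic, 1 fixed joints
DOF contribution per joint type: revolute=1, prismatic=1, spherical=3, fixed=0
DOF = 4*1 + 1*1 + 1*0
DOF = 5

5


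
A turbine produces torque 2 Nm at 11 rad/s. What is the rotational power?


Given: tau = 2 Nm, omega = 11 rad/s
Using P = tau * omega
P = 2 * 11
P = 22 W

22 W


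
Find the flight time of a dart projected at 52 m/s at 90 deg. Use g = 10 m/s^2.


Given: v0 = 52 m/s, theta = 90 deg, g = 10 m/s^2
sin(90) = 1
Using T = 2*v0*sin(theta) / g
T = 2*52*1 / 10
T = 104 / 10
T = 52/5 s

52/5 s


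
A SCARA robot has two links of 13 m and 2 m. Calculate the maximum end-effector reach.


Given: L1 = 13 m, L2 = 2 m
For a 2-link planar arm, max reach = L1 + L2 (fully extended)
Max reach = 13 + 2
Max reach = 15 m

15 m


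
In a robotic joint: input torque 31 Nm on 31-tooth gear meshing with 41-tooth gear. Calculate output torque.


Given: N1 = 31, N2 = 41, T1 = 31 Nm
Using T2/T1 = N2/N1
T2 = T1 * N2 / N1
T2 = 31 * 41 / 31
T2 = 1271 / 31
T2 = 41 Nm

41 Nm


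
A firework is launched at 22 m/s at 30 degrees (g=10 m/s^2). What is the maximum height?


Given: v0 = 22 m/s, theta = 30 deg, g = 10 m/s^2
sin^2(30) = 1/4
Using H = v0^2 * sin^2(theta) / (2*g)
H = 22^2 * 1/4 / (2*10)
H = 484 * 1/4 / 20
H = 121 / 20
H = 121/20 m

121/20 m


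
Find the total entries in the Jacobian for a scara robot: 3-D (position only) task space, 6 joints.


Given: task space dimension = 3, joints = 6
Jacobian is a 3 x 6 matrix
Total entries = rows * columns
Total = 3 * 6
Total = 18

18


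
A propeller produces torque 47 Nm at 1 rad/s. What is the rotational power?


Given: tau = 47 Nm, omega = 1 rad/s
Using P = tau * omega
P = 47 * 1
P = 47 W

47 W


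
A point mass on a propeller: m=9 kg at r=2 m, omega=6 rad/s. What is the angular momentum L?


Given: m = 9 kg, r = 2 m, omega = 6 rad/s
For a point mass: I = m*r^2
I = 9*2^2 = 9*4 = 36
L = I*omega = 36*6
L = 216 kg*m^2/s

216 kg*m^2/s


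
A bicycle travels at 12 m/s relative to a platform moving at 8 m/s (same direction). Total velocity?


Given: object velocity = 12 m/s, platform velocity = 8 m/s (same direction)
Using classical velocity addition: v_total = v_object + v_platform
v_total = 12 + 8
v_total = 20 m/s

20 m/s


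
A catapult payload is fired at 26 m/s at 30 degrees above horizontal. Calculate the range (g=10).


Given: v0 = 26 m/s, theta = 30 deg, g = 10 m/s^2
sin(2*30) = sin(60) = sqrt(3)/2
Using R = v0^2 * sin(2*theta) / g
R = 26^2 * (sqrt(3)/2) / 10
R = 676 * sqrt(3) / 20
R = 169/5*sqrt(3) m

169/5*sqrt(3) m


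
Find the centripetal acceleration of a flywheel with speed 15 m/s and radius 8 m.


Given: v = 15 m/s, r = 8 m
Using a_c = v^2 / r
a_c = 15^2 / 8
a_c = 225 / 8
a_c = 225/8 m/s^2

225/8 m/s^2


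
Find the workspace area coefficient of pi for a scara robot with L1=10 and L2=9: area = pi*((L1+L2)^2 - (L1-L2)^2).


Given: L1 = 10, L2 = 9
(L1+L2)^2 = (19)^2 = 361
(L1-L2)^2 = (1)^2 = 1
Difference = 361 - 1 = 360
This equals 4*L1*L2 = 4*10*9 = 360
Workspace area = 360*pi

360


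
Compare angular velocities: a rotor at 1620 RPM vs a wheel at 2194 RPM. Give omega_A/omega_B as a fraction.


Given: RPM_A = 1620, RPM_B = 2194
omega = 2*pi*RPM/60, so omega_A/omega_B = RPM_A / RPM_B
omega_A/omega_B = 1620 / 2194
omega_A/omega_B = 810/1097

810/1097


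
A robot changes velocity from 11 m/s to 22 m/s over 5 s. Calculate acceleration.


Given: initial velocity v0 = 11 m/s, final velocity v = 22 m/s, time t = 5 s
Using a = (v - v0) / t
a = (22 - 11) / 5
a = 11 / 5
a = 11/5 m/s^2

11/5 m/s^2


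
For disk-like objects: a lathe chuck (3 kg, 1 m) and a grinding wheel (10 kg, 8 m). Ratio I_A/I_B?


Given: M1=3 kg, R1=1 m, M2=10 kg, R2=8 m
For a disk: I = (1/2)*M*R^2, so I_A/I_B = (M1*R1^2)/(M2*R2^2)
M1*R1^2 = 3*1 = 3
M2*R2^2 = 10*64 = 640
I_A/I_B = 3/640 = 3/640

3/640


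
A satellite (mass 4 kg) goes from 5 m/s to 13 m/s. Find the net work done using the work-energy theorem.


Given: m = 4 kg, v0 = 5 m/s, v = 13 m/s
Using W = (1/2)*m*(v^2 - v0^2)
v^2 = 13^2 = 169
v0^2 = 5^2 = 25
v^2 - v0^2 = 169 - 25 = 144
W = (1/2)*4*144 = 288 J

288 J


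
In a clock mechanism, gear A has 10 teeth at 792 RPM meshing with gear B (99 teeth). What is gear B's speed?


Given: N1 = 10 teeth, w1 = 792 RPM, N2 = 99 teeth
Using N1*w1 = N2*w2
w2 = N1*w1 / N2
w2 = 10*792 / 99
w2 = 7920 / 99
w2 = 80 RPM

80 RPM


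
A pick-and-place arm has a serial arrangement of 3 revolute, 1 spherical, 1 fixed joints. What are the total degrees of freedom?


Given: serial robot with 3 revolute, 1 spherical, 1 fixed joints
DOF contribution per joint type: revolute=1, prismatic=1, spherical=3, fixed=0
DOF = 3*1 + 1*3 + 1*0
DOF = 6

6


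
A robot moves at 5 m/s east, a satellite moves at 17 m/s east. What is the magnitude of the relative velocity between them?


Given: v_A = 5 m/s east, v_B = 17 m/s east
Both move in the same direction; relative speed = |v_A - v_B|
|5 - 17| = |-12|
= 12 m/s

12 m/s


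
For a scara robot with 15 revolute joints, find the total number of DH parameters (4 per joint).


Given: 15 joints, 4 DH parameters per joint (d, theta, a, alpha)
Total DH parameters = number_of_joints * 4
Total = 15 * 4
Total = 60

60


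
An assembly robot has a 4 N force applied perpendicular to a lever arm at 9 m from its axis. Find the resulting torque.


Given: F = 4 N, r = 9 m, angle = 90 deg (perpendicular)
Using tau = F * r * sin(90)
sin(90) = 1
tau = 4 * 9 * 1
tau = 36 Nm

36 Nm


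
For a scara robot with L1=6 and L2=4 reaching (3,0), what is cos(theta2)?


Given: L1 = 6, L2 = 4, target (x, y) = (3, 0)
Using cos(theta2) = (x^2 + y^2 - L1^2 - L2^2) / (2*L1*L2)
x^2 + y^2 = 3^2 + 0 = 9
L1^2 + L2^2 = 36 + 16 = 52
Numerator = 9 - 52 = -43
Denominator = 2*6*4 = 48
cos(theta2) = -43/48 = -43/48

-43/48


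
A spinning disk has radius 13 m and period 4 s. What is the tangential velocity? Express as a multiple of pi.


Given: radius r = 13 m, period T = 4 s
Using v = 2*pi*r / T
v = 2*pi*13 / 4
v = 26*pi / 4
v = 13/2*pi m/s

13/2*pi m/s


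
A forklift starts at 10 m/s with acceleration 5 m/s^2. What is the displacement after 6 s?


Given: v0 = 10 m/s, a = 5 m/s^2, t = 6 s
Using s = v0*t + (1/2)*a*t^2
s = 10*6 + (1/2)*5*6^2
s = 60 + (1/2)*180
s = 60 + 90
s = 150

150 m


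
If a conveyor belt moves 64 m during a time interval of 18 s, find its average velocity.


Given: distance d = 64 m, time t = 18 s
Using v = d / t
v = 64 / 18
v = 32/9 m/s

32/9 m/s


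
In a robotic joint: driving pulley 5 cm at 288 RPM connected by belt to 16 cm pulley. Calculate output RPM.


Given: D1 = 5 cm, w1 = 288 RPM, D2 = 16 cm
Using D1*w1 = D2*w2
w2 = D1*w1 / D2
w2 = 5*288 / 16
w2 = 1440 / 16
w2 = 90 RPM

90 RPM


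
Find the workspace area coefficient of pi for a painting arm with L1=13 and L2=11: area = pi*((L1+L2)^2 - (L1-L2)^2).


Given: L1 = 13, L2 = 11
(L1+L2)^2 = (24)^2 = 576
(L1-L2)^2 = (2)^2 = 4
Difference = 576 - 4 = 572
This equals 4*L1*L2 = 4*13*11 = 572
Workspace area = 572*pi

572


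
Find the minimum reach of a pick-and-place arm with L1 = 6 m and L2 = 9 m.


Given: L1 = 6 m, L2 = 9 m
For a 2-link planar arm, min reach = |L1 - L2| (second link folded back)
Min reach = |6 - 9|
Min reach = 3 m

3 m


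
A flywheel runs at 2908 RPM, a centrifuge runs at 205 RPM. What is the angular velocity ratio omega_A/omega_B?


Given: RPM_A = 2908, RPM_B = 205
omega = 2*pi*RPM/60, so omega_A/omega_B = RPM_A / RPM_B
omega_A/omega_B = 2908 / 205
omega_A/omega_B = 2908/205

2908/205


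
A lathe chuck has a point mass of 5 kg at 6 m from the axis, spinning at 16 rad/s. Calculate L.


Given: m = 5 kg, r = 6 m, omega = 16 rad/s
For a point mass: I = m*r^2
I = 5*6^2 = 5*36 = 180
L = I*omega = 180*16
L = 2880 kg*m^2/s

2880 kg*m^2/s


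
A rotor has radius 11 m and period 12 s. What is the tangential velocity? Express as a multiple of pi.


Given: radius r = 11 m, period T = 12 s
Using v = 2*pi*r / T
v = 2*pi*11 / 12
v = 22*pi / 12
v = 11/6*pi m/s

11/6*pi m/s


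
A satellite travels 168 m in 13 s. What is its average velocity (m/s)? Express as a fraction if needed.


Given: distance d = 168 m, time t = 13 s
Using v = d / t
v = 168 / 13
v = 168/13 m/s

168/13 m/s


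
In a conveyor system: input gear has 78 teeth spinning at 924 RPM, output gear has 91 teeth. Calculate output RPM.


Given: N1 = 78 teeth, w1 = 924 RPM, N2 = 91 teeth
Using N1*w1 = N2*w2
w2 = N1*w1 / N2
w2 = 78*924 / 91
w2 = 72072 / 91
w2 = 792 RPM

792 RPM


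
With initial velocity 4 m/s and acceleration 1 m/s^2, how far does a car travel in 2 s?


Given: v0 = 4 m/s, a = 1 m/s^2, t = 2 s
Using s = v0*t + (1/2)*a*t^2
s = 4*2 + (1/2)*1*2^2
s = 8 + (1/2)*4
s = 8 + 2
s = 10

10 m


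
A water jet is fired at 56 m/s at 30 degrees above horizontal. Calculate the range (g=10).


Given: v0 = 56 m/s, theta = 30 deg, g = 10 m/s^2
sin(2*30) = sin(60) = sqrt(3)/2
Using R = v0^2 * sin(2*theta) / g
R = 56^2 * (sqrt(3)/2) / 10
R = 3136 * sqrt(3) / 20
R = 784/5*sqrt(3) m

784/5*sqrt(3) m


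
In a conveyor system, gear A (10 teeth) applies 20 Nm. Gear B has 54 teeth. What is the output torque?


Given: N1 = 10, N2 = 54, T1 = 20 Nm
Using T2/T1 = N2/N1
T2 = T1 * N2 / N1
T2 = 20 * 54 / 10
T2 = 1080 / 10
T2 = 108 Nm

108 Nm


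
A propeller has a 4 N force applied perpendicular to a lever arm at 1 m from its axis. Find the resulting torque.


Given: F = 4 N, r = 1 m, angle = 90 deg (perpendicular)
Using tau = F * r * sin(90)
sin(90) = 1
tau = 4 * 1 * 1
tau = 4 Nm

4 Nm


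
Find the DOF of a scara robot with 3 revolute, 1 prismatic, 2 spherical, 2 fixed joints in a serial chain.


Given: serial robot with 3 revolute, 1 prismatic, 2 spherical, 2 fixed joints
DOF contribution per joint type: revolute=1, prismatic=1, spherical=3, fixed=0
DOF = 3*1 + 1*1 + 2*3 + 2*0
DOF = 10

10


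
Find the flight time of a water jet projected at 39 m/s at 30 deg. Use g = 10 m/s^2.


Given: v0 = 39 m/s, theta = 30 deg, g = 10 m/s^2
sin(30) = 1/2
Using T = 2*v0*sin(theta) / g
T = 2*39*1/2 / 10
T = 39 / 10
T = 39/10 s

39/10 s


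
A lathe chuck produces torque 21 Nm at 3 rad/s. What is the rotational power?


Given: tau = 21 Nm, omega = 3 rad/s
Using P = tau * omega
P = 21 * 3
P = 63 W

63 W


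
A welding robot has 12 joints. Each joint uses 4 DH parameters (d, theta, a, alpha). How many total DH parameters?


Given: 12 joints, 4 DH parameters per joint (d, theta, a, alpha)
Total DH parameters = number_of_joints * 4
Total = 12 * 4
Total = 48

48


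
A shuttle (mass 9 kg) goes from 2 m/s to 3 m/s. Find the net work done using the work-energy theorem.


Given: m = 9 kg, v0 = 2 m/s, v = 3 m/s
Using W = (1/2)*m*(v^2 - v0^2)
v^2 = 3^2 = 9
v0^2 = 2^2 = 4
v^2 - v0^2 = 9 - 4 = 5
W = (1/2)*9*5 = 45/2 J

45/2 J


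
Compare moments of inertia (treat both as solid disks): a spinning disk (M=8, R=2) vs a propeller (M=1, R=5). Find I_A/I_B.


Given: M1=8 kg, R1=2 m, M2=1 kg, R2=5 m
For a disk: I = (1/2)*M*R^2, so I_A/I_B = (M1*R1^2)/(M2*R2^2)
M1*R1^2 = 8*4 = 32
M2*R2^2 = 1*25 = 25
I_A/I_B = 32/25 = 32/25

32/25
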